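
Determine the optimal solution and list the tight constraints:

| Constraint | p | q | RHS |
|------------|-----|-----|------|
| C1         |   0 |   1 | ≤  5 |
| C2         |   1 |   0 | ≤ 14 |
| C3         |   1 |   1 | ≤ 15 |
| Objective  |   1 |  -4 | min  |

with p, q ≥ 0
Optimal: p = 0, q = 5
Slack at optimum:
  C1: slack = 0 (binding)
  C2: slack = 14
  C3: slack = 10
  p ≥ 0: p = 0 (binding)
  q ≥ 0: q = 5
Binding constraints: C1, p ≥ 0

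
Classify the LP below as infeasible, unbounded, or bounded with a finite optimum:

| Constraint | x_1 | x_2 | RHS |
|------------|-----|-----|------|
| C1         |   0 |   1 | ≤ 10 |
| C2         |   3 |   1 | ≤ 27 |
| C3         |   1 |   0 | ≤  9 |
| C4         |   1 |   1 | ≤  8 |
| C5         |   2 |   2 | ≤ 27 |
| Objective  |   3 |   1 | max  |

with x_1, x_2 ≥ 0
The point (8, 0) satisfies every constraint, so the LP is feasible; the constraints give x_1 ≤ 9 and x_2 ≤ 10, which with x_1, x_2 ≥ 0 keep the feasible region inside a bounded box. A feasible, bounded LP attains a finite optimum at a vertex.

Evaluating z = 3x_1 + x_2 at each vertex:
  (0, 0): z = 0
  (8, 0): z = 24
  (0, 8): z = 8

Bounded optimum: z* = 24 at (8, 0).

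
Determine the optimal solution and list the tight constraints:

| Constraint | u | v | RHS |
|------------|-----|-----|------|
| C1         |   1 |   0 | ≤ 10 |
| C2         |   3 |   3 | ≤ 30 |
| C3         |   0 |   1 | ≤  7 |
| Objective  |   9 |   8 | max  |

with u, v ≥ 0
Optimal: u = 10, v = 0
Binding: C1, C2, v ≥ 0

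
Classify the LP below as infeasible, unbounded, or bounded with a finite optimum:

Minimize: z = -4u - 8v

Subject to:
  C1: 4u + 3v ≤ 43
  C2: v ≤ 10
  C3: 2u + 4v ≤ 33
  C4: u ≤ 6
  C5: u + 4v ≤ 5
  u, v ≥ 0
The point (5, 0) satisfies every constraint, so the LP is feasible; the constraints give u ≤ 6 and v ≤ 10, which with u, v ≥ 0 keep the feasible region inside a bounded box. A feasible, bounded LP attains a finite optimum at a vertex.

Bounded optimum: z* = -20 at (5, 0).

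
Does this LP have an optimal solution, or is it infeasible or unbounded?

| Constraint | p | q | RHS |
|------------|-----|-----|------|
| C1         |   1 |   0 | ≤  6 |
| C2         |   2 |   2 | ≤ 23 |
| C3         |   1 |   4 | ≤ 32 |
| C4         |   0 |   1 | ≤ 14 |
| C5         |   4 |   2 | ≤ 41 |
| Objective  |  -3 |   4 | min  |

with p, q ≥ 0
The point (6, 0) satisfies every constraint, so the LP is feasible; the constraints give p ≤ 6 and q ≤ 14, which with p, q ≥ 0 keep the feasible region inside a bounded box. A feasible, bounded LP attains a finite optimum at a vertex.

Evaluating z = -3p + 4q at each vertex:
  (0, 0): z = 0
  (6, 0): z = -18
  (6, 5.5): z = 4
  (4.667, 6.833): z = 13.33
  (0, 8): z = 32

Bounded optimum: z* = -18 at (6, 0).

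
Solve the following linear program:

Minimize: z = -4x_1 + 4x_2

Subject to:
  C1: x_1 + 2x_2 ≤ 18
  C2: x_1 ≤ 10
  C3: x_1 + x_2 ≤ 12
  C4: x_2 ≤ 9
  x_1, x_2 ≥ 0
Each vertex is the intersection of two constraint boundaries that also satisfies all remaining constraints:
  x_1 = 0 and x_2 = 0 → (0, 0)
  x_1 = 10 and x_2 = 0 → (10, 0)
  x_1 = 10 and x_1 + x_2 = 12 → (10, 2)
  x_1 + 2x_2 = 18 and x_1 + x_2 = 12 → (6, 6)
  x_1 + 2x_2 = 18 and x_2 = 9 → (0, 9)

Evaluating z = -4x_1 + 4x_2 at each vertex:
  (0, 0): z = 0
  (10, 0): z = -40
  (10, 2): z = -32
  (6, 6): z = 0
  (0, 9): z = 36

The minimum is at (10, 0) with z = -40.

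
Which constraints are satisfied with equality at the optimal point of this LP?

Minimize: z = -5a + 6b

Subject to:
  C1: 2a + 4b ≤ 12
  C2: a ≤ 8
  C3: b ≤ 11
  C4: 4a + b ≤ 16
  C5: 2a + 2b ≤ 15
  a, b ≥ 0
Optimal: a = 4, b = 0
Slack at optimum:
  C1: slack = 4
  C2: slack = 4
  C3: slack = 11
  C4: slack = 0 (binding)
  C5: slack = 7
  a ≥ 0: a = 4
  b ≥ 0: b = 0 (binding)
Binding constraints: C4, b ≥ 0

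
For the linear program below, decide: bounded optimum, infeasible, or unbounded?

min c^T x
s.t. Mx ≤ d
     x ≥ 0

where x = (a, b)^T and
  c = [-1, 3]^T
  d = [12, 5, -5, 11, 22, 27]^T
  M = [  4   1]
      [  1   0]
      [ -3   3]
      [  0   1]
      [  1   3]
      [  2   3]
The point (3, 0) satisfies every constraint, so the LP is feasible; the constraints give a ≤ 5 and b ≤ 11, which with a, b ≥ 0 keep the feasible region inside a bounded box. A feasible, bounded LP attains a finite optimum at a vertex.

Evaluating z = -a + 3b at each vertex:
  (1.667, 0): z = -1.667
  (3, 0): z = -3
  (2.733, 1.067): z = 0.4667

The LP has an optimal solution: (3, 0) with z = -3.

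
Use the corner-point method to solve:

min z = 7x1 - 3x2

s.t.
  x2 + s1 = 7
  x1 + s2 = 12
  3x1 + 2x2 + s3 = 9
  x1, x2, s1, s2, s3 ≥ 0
Each vertex is the intersection of two constraint boundaries that also satisfies all remaining constraints:
  x1 = 0 and x2 = 0 → (0, 0)
  3x1 + 2x2 = 9 and x2 = 0 → (3, 0)
  3x1 + 2x2 = 9 and x1 = 0 → (0, 4.5)

Evaluating z = 7x1 - 3x2 at each vertex:
  (0, 0): z = 0
  (3, 0): z = 21
  (0, 4.5): z = -13.5

The minimum is at (0, 4.5) with z = -13.5.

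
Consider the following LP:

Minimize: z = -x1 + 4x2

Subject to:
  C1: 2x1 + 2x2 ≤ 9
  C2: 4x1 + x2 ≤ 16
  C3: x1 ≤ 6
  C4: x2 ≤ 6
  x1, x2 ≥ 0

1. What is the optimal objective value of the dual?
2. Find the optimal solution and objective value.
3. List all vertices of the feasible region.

1. -4 (by strong duality, equal to the primal optimum)
2. x1 = 4, x2 = 0, z = -4
3. (0, 0), (4, 0), (3.833, 0.6667), (0, 4.5)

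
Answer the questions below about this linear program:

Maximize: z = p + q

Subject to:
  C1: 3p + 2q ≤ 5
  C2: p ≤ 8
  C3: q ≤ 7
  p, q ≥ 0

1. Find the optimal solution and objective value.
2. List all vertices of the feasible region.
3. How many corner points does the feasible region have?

1. p = 0, q = 2.5, z = 2.5
2. (0, 0), (1.667, 0), (0, 2.5)
3. 3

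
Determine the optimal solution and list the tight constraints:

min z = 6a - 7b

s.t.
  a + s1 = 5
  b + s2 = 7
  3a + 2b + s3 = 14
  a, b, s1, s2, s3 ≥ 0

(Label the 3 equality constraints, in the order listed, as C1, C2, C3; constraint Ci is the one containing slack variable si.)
Optimal: a = 0, b = 7
Slack at optimum:
  C1: slack = 5
  C2: slack = 0 (binding)
  C3: slack = 0 (binding)
  a ≥ 0: a = 0 (binding)
  b ≥ 0: b = 7
Binding constraints: C2, C3, a ≥ 0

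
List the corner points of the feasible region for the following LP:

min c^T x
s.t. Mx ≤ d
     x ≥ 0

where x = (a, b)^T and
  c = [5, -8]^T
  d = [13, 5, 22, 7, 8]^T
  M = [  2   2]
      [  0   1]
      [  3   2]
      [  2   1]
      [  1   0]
Each vertex is the intersection of two constraint boundaries that also satisfies all remaining constraints:
  a = 0 and b = 0 → (0, 0)
  2a + b = 7 and b = 0 → (3.5, 0)
  b = 5 and 2a + b = 7 → (1, 5)
  b = 5 and a = 0 → (0, 5)

Vertices: (0, 0), (3.5, 0), (1, 5), (0, 5)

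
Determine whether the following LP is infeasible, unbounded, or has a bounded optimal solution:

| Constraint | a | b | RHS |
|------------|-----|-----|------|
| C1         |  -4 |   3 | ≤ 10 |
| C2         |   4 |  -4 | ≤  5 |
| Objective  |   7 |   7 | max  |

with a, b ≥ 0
Feasible point: (0, 0) satisfies every constraint, so the LP is feasible.
Direction d = (1, 1): for each constraint row a, a·d ≤ 0 —
  (-4)(1) + (3)(1) = -1 ≤ 0
  (4)(1) + (-4)(1) = 0 ≤ 0
and d ≥ 0, so (0, 0) + t·d stays feasible for every t ≥ 0. Along this ray z = 7a + 7b changes by 14 per unit t, so z → +∞.

Unbounded — the objective can increase without bound over the feasible region.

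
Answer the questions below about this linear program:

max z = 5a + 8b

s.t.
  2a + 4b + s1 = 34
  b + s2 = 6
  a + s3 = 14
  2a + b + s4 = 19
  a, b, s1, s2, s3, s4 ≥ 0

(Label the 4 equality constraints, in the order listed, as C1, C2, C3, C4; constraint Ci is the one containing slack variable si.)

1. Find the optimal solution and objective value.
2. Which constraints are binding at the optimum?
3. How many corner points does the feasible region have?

1. a = 7, b = 5, z = 75
2. C1, C4
3. 5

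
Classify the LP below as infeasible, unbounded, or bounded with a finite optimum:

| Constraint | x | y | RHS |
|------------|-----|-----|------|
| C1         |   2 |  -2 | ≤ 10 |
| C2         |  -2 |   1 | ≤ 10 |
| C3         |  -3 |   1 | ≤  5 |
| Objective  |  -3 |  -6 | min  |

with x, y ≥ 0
Feasible point: (0, 0) satisfies every constraint, so the LP is feasible.
Direction d = (1, 1): for each constraint row a, a·d ≤ 0 —
  (2)(1) + (-2)(1) = 0 ≤ 0
  (-2)(1) + (1)(1) = -1 ≤ 0
  (-3)(1) + (1)(1) = -2 ≤ 0
and d ≥ 0, so (0, 0) + t·d stays feasible for every t ≥ 0. Along this ray z = -3x - 6y changes by -9 per unit t, so z → −∞.

Unbounded: there is a feasible ray along which z → −∞.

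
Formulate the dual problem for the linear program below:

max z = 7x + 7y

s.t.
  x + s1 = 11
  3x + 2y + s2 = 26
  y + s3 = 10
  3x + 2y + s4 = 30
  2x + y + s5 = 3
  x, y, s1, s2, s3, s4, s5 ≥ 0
Minimize: z = 11y1 + 26y2 + 10y3 + 30y4 + 3y5

Subject to:
  C1: -y1 - 3y2 - 3y4 - 2y5 ≤ -7
  C2: -2y2 - y3 - 2y4 - y5 ≤ -7
  y1, y2, y3, y4, y5 ≥ 0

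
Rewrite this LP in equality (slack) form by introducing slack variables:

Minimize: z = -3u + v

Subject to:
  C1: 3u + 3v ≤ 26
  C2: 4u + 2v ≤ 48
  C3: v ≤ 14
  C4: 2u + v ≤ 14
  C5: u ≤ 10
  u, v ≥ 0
min z = -3u + v

s.t.
  3u + 3v + s1 = 26
  4u + 2v + s2 = 48
  v + s3 = 14
  2u + v + s4 = 14
  u + s5 = 10
  u, v, s1, s2, s3, s4, s5 ≥ 0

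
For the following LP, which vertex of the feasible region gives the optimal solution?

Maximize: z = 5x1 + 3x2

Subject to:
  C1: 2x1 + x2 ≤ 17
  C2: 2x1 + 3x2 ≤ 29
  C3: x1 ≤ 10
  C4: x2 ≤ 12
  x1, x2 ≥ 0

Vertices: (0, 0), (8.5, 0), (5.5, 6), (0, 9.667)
(5.5, 6) with z = 45.5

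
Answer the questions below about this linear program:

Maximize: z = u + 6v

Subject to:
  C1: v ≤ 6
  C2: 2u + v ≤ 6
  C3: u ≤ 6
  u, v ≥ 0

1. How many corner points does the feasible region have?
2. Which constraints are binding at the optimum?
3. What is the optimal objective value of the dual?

1. 3
2. C1, C2, u ≥ 0
3. 36 (by strong duality, equal to the primal optimum)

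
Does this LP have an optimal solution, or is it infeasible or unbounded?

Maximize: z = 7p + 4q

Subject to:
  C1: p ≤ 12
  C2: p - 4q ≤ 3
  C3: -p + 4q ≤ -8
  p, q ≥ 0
C2 requires p - 4q ≤ 3, while C3 (-p + 4q ≤ -8) is equivalent to p - 4q ≥ 8. Together they would need 8 ≤ p - 4q ≤ 3, which is impossible since 8 > 3. No point satisfies all constraints.

The feasible region is empty; the LP is infeasible.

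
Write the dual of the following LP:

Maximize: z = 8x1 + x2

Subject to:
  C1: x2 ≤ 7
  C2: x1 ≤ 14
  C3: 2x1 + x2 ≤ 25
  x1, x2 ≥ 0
Minimize: z = 7y1 + 14y2 + 25y3

Subject to:
  C1: -y2 - 2y3 ≤ -8
  C2: -y1 - y3 ≤ -1
  y1, y2, y3 ≥ 0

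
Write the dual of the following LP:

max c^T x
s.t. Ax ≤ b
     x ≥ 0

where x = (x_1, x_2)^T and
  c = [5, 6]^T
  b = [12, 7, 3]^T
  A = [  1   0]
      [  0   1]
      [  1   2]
Minimize: z = 12y1 + 7y2 + 3y3

Subject to:
  C1: -y1 - y3 ≤ -5
  C2: -y2 - 2y3 ≤ -6
  y1, y2, y3 ≥ 0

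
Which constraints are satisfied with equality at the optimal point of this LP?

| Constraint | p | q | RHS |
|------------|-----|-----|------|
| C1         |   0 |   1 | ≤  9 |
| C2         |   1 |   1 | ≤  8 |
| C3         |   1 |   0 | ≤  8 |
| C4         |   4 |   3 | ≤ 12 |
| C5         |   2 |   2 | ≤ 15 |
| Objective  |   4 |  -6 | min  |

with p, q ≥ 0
Optimal: p = 0, q = 4
Slack at optimum:
  C1: slack = 5
  C2: slack = 4
  C3: slack = 8
  C4: slack = 0 (binding)
  C5: slack = 7
  p ≥ 0: p = 0 (binding)
  q ≥ 0: q = 4
Binding constraints: C4, p ≥ 0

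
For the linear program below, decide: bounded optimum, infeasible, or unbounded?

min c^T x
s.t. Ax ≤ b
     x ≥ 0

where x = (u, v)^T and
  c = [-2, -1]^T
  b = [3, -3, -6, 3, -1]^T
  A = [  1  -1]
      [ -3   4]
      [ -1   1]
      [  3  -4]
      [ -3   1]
One constraint requires u - v ≤ 3, while the constraint -u + v ≤ -6 is equivalent to u - v ≥ 6. Together they would need 6 ≤ u - v ≤ 3, which is impossible since 6 > 3. No point satisfies all constraints.

The feasible region is empty; the LP is infeasible.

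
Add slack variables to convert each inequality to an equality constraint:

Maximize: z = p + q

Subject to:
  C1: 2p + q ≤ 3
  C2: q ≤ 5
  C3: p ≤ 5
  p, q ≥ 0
max z = p + q

s.t.
  2p + q + s1 = 3
  q + s2 = 5
  p + s3 = 5
  p, q, s1, s2, s3 ≥ 0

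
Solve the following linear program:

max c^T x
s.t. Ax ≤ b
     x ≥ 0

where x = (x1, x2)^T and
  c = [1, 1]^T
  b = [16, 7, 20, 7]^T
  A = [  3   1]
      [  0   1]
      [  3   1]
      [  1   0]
Each vertex is the intersection of two constraint boundaries that also satisfies all remaining constraints:
  x1 = 0 and x2 = 0 → (0, 0)
  3x1 + x2 = 16 and x2 = 0 → (5.333, 0)
  3x1 + x2 = 16 and x2 = 7 → (3, 7)
  x2 = 7 and x1 = 0 → (0, 7)

Evaluating z = x1 + x2 at each vertex:
  (0, 0): z = 0
  (5.333, 0): z = 5.333
  (3, 7): z = 10
  (0, 7): z = 7

The maximum is at (3, 7) with z = 10.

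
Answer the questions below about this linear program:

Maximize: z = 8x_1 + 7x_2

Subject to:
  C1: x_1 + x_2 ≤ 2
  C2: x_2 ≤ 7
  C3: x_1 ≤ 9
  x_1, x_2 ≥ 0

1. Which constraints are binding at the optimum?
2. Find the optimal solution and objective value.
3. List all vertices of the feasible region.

1. C1, x_2 ≥ 0
2. x_1 = 2, x_2 = 0, z = 16
3. (0, 0), (2, 0), (0, 2)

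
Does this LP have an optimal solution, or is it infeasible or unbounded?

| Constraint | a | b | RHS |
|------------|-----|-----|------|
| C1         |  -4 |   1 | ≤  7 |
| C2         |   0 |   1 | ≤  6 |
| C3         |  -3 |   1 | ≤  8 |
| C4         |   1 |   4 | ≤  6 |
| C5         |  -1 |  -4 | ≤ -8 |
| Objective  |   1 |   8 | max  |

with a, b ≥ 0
C4 requires a + 4b ≤ 6, while C5 (-a - 4b ≤ -8) is equivalent to a + 4b ≥ 8. Together they would need 8 ≤ a + 4b ≤ 6, which is impossible since 8 > 6. No point satisfies all constraints.

The feasible region is empty; the LP is infeasible.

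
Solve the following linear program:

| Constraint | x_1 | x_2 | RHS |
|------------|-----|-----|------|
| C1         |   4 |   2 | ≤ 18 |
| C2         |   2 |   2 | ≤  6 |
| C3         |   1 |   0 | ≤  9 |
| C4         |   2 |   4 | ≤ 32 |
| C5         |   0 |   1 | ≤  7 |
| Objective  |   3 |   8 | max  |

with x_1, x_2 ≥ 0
Each vertex is the intersection of two constraint boundaries that also satisfies all remaining constraints:
  x_1 = 0 and x_2 = 0 → (0, 0)
  2x_1 + 2x_2 = 6 and x_2 = 0 → (3, 0)
  2x_1 + 2x_2 = 6 and x_1 = 0 → (0, 3)

Evaluating z = 3x_1 + 8x_2 at each vertex:
  (0, 0): z = 0
  (3, 0): z = 9
  (0, 3): z = 24

The maximum is at (0, 3) with z = 24.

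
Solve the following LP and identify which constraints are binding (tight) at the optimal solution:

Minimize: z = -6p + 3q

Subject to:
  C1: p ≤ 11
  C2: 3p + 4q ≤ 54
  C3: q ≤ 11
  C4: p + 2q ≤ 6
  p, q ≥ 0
Optimal: p = 6, q = 0
Slack at optimum:
  C1: slack = 5
  C2: slack = 36
  C3: slack = 11
  C4: slack = 0 (binding)
  p ≥ 0: p = 6
  q ≥ 0: q = 0 (binding)
Binding constraints: C4, q ≥ 0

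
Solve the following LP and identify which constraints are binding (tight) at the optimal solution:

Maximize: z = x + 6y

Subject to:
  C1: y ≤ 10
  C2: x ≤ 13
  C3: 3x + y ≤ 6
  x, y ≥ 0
Optimal: x = 0, y = 6
Slack at optimum:
  C1: slack = 4
  C2: slack = 13
  C3: slack = 0 (binding)
  x ≥ 0: x = 0 (binding)
  y ≥ 0: y = 6
Binding constraints: C3, x ≥ 0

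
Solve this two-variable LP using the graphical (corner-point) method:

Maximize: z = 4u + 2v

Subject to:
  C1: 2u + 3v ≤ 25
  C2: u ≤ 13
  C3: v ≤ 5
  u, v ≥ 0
Each vertex is the intersection of two constraint boundaries that also satisfies all remaining constraints:
  u = 0 and v = 0 → (0, 0)
  2u + 3v = 25 and v = 0 → (12.5, 0)
  2u + 3v = 25 and v = 5 → (5, 5)
  v = 5 and u = 0 → (0, 5)

Evaluating z = 4u + 2v at each vertex:
  (0, 0): z = 0
  (12.5, 0): z = 50
  (5, 5): z = 30
  (0, 5): z = 10

The maximum is at (12.5, 0) with z = 50.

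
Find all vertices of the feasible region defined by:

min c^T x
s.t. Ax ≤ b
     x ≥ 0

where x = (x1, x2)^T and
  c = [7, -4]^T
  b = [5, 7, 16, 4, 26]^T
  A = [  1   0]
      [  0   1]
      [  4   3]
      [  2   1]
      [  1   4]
Each vertex is the intersection of two constraint boundaries that also satisfies all remaining constraints:
  x1 = 0 and x2 = 0 → (0, 0)
  2x1 + x2 = 4 and x2 = 0 → (2, 0)
  2x1 + x2 = 4 and x1 = 0 → (0, 4)

Vertices: (0, 0), (2, 0), (0, 4)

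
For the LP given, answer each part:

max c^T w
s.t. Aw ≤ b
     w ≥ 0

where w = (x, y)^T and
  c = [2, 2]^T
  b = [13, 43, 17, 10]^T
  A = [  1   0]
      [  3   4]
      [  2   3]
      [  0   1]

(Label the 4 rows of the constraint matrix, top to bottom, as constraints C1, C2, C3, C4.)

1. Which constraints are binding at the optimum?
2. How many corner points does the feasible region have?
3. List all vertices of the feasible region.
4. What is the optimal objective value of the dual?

1. C3, y ≥ 0
2. 3
3. (0, 0), (8.5, 0), (0, 5.667)
4. 17 (by strong duality, equal to the primal optimum)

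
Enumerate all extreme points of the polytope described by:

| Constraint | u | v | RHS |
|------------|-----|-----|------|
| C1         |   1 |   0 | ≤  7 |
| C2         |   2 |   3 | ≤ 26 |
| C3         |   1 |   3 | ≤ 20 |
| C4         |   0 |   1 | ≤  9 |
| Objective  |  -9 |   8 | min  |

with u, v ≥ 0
Each vertex is the intersection of two constraint boundaries that also satisfies all remaining constraints:
  u = 0 and v = 0 → (0, 0)
  u = 7 and v = 0 → (7, 0)
  u = 7 and 2u + 3v = 26 → (7, 4)
  2u + 3v = 26 and u + 3v = 20 → (6, 4.667)
  u + 3v = 20 and u = 0 → (0, 6.667)

Vertices: (0, 0), (7, 0), (7, 4), (6, 4.667), (0, 6.667)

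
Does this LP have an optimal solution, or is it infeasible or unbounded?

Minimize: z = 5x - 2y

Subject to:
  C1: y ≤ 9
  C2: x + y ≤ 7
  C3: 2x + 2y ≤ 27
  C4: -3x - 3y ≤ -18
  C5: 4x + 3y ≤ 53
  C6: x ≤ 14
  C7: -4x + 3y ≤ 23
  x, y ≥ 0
The point (0, 7) satisfies every constraint, so the LP is feasible; the constraints give x ≤ 14 and y ≤ 9, which with x, y ≥ 0 keep the feasible region inside a bounded box. A feasible, bounded LP attains a finite optimum at a vertex.

Evaluating z = 5x - 2y at each vertex:
  (6, 0): z = 30
  (7, 0): z = 35
  (0, 7): z = -14
  (0, 6): z = -12

Feasible with finite optimum z* = -14 at (0, 7).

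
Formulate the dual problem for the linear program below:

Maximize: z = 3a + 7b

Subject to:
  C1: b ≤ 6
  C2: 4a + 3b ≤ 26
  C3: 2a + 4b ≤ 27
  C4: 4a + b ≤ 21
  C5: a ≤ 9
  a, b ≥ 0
Minimize: z = 6y1 + 26y2 + 27y3 + 21y4 + 9y5

Subject to:
  C1: -4y2 - 2y3 - 4y4 - y5 ≤ -3
  C2: -y1 - 3y2 - 4y3 - y4 ≤ -7
  y1, y2, y3, y4, y5 ≥ 0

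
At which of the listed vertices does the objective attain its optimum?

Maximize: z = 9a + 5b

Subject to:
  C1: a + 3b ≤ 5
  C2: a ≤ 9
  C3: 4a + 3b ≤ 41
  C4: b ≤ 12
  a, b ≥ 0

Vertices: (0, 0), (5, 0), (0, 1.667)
Evaluating z = 9a + 5b at each vertex:
  (0, 0): z = 0
  (5, 0): z = 45
  (0, 1.667): z = 8.333

The largest value is z = 45, attained at (5, 0).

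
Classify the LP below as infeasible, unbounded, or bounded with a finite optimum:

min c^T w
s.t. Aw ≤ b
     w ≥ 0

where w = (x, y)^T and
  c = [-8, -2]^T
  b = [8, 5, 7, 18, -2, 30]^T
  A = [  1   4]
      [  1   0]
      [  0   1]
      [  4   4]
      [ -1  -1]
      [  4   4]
The point (4.5, 0) satisfies every constraint, so the LP is feasible; the constraints give x ≤ 5 and y ≤ 7, which with x, y ≥ 0 keep the feasible region inside a bounded box. A feasible, bounded LP attains a finite optimum at a vertex.

Feasible with finite optimum z* = -36 at (4.5, 0).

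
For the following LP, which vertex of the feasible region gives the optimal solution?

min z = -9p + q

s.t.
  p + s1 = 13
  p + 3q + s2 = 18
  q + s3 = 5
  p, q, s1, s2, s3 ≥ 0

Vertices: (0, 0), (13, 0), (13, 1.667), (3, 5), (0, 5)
Evaluating z = -9p + q at each vertex:
  (0, 0): z = 0
  (13, 0): z = -117
  (13, 1.667): z = -115.3
  (3, 5): z = -22
  (0, 5): z = 5

The smallest value is z = -117, attained at (13, 0).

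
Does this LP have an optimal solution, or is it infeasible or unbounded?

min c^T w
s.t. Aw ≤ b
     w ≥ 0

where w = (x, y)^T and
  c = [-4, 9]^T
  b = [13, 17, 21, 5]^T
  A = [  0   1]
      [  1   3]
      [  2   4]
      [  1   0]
The point (5, 0) satisfies every constraint, so the LP is feasible; the constraints give x ≤ 5 and y ≤ 13, which with x, y ≥ 0 keep the feasible region inside a bounded box. A feasible, bounded LP attains a finite optimum at a vertex.

Evaluating z = -4x + 9y at each vertex:
  (0, 0): z = 0
  (5, 0): z = -20
  (5, 2.75): z = 4.75
  (0, 5.25): z = 47.25

Bounded optimum: z* = -20 at (5, 0).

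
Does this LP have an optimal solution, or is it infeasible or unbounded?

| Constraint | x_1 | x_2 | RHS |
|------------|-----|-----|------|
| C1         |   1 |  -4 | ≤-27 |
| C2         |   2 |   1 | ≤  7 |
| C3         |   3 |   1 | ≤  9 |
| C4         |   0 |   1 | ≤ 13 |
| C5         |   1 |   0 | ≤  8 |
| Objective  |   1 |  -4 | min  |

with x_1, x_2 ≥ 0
The point (0, 7) satisfies every constraint, so the LP is feasible; the constraints give x_1 ≤ 8 and x_2 ≤ 13, which with x_1, x_2 ≥ 0 keep the feasible region inside a bounded box. A feasible, bounded LP attains a finite optimum at a vertex.

Evaluating z = x_1 - 4x_2 at each vertex:
  (0, 6.75): z = -27
  (0.1111, 6.778): z = -27
  (0, 7): z = -28

Feasible with finite optimum z* = -28 at (0, 7).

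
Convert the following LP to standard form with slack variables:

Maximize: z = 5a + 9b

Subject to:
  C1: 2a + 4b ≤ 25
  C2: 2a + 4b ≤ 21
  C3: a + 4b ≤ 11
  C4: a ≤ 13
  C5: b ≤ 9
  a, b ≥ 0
max z = 5a + 9b

s.t.
  2a + 4b + s1 = 25
  2a + 4b + s2 = 21
  a + 4b + s3 = 11
  a + s4 = 13
  b + s5 = 9
  a, b, s1, s2, s3, s4, s5 ≥ 0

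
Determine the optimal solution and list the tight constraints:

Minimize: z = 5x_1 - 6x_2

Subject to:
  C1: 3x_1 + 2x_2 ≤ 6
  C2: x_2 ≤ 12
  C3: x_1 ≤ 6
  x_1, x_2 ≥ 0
Optimal: x_1 = 0, x_2 = 3
Binding: C1, x_1 ≥ 0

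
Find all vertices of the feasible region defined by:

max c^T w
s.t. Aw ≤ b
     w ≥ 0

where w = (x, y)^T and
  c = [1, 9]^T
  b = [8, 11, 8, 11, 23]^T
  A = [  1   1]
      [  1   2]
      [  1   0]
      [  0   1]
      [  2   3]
Each vertex is the intersection of two constraint boundaries that also satisfies all remaining constraints:
  x = 0 and y = 0 → (0, 0)
  x + y = 8 and x = 8 → (8, 0)
  x + y = 8 and x + 2y = 11 → (5, 3)
  x + 2y = 11 and x = 0 → (0, 5.5)

Vertices: (0, 0), (8, 0), (5, 3), (0, 5.5)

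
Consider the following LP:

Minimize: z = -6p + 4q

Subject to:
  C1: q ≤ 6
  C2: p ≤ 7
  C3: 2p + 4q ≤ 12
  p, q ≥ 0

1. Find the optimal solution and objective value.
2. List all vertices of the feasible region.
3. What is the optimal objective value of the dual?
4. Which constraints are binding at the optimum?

1. p = 6, q = 0, z = -36
2. (0, 0), (6, 0), (0, 3)
3. -36 (by strong duality, equal to the primal optimum)
4. C3, q ≥ 0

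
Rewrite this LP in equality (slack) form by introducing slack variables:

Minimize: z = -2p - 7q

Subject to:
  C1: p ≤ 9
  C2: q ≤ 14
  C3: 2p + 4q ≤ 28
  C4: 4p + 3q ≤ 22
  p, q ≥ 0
min z = -2p - 7q

s.t.
  p + s1 = 9
  q + s2 = 14
  2p + 4q + s3 = 28
  4p + 3q + s4 = 22
  p, q, s1, s2, s3, s4 ≥ 0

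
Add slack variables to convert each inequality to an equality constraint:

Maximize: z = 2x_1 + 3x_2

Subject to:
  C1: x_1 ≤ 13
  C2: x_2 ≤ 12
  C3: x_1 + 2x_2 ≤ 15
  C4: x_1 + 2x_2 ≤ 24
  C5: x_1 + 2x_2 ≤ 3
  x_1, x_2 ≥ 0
max z = 2x_1 + 3x_2

s.t.
  x_1 + s1 = 13
  x_2 + s2 = 12
  x_1 + 2x_2 + s3 = 15
  x_1 + 2x_2 + s4 = 24
  x_1 + 2x_2 + s5 = 3
  x_1, x_2, s1, s2, s3, s4, s5 ≥ 0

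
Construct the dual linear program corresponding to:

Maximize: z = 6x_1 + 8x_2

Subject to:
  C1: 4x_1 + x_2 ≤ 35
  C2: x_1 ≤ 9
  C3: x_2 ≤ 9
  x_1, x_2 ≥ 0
Minimize: z = 35y1 + 9y2 + 9y3

Subject to:
  C1: -4y1 - y2 ≤ -6
  C2: -y1 - y3 ≤ -8
  y1, y2, y3 ≥ 0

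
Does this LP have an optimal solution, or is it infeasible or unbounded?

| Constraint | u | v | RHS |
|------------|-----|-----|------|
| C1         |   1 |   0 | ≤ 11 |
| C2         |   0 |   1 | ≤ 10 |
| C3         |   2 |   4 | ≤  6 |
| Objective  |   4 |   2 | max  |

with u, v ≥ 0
The point (3, 0) satisfies every constraint, so the LP is feasible; the constraints give u ≤ 11 and v ≤ 10, which with u, v ≥ 0 keep the feasible region inside a bounded box. A feasible, bounded LP attains a finite optimum at a vertex.

Feasible with finite optimum z* = 12 at (3, 0).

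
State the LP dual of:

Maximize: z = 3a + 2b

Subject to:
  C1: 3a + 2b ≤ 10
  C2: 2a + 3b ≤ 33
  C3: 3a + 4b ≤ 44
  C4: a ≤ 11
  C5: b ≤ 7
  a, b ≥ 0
Minimize: z = 10y1 + 33y2 + 44y3 + 11y4 + 7y5

Subject to:
  C1: -3y1 - 2y2 - 3y3 - y4 ≤ -3
  C2: -2y1 - 3y2 - 4y3 - y5 ≤ -2
  y1, y2, y3, y4, y5 ≥ 0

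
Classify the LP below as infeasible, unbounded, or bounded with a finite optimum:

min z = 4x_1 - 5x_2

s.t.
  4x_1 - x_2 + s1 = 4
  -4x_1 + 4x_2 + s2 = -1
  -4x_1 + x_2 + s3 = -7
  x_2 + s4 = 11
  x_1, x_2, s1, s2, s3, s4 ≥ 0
The row 4x_1 - x_2 + s1 = 4 with s1 ≥ 0 requires 4x_1 - x_2 ≤ 4, while the row -4x_1 + x_2 + s3 = -7 with s3 ≥ 0 is equivalent to 4x_1 - x_2 ≥ 7. Together they would need 7 ≤ 4x_1 - x_2 ≤ 4, which is impossible since 7 > 4. No point satisfies all constraints.

The feasible region is empty; the LP is infeasible.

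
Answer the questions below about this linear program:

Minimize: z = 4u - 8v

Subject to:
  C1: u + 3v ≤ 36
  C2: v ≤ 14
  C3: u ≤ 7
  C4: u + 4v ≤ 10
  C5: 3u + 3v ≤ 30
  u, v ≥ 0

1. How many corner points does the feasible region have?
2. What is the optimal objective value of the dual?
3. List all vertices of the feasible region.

1. 4
2. -20 (by strong duality, equal to the primal optimum)
3. (0, 0), (7, 0), (7, 0.75), (0, 2.5)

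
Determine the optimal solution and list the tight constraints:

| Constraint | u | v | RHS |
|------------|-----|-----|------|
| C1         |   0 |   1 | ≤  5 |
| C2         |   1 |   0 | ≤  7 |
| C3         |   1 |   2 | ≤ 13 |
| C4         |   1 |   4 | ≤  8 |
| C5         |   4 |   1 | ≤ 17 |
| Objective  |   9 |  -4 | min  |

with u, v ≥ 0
Optimal: u = 0, v = 2
Binding: C4, u ≥ 0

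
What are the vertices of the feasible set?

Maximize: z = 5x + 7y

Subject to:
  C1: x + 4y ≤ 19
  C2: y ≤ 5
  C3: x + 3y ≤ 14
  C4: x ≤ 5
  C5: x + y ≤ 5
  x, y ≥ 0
Each vertex is the intersection of two constraint boundaries that also satisfies all remaining constraints:
  x = 0 and y = 0 → (0, 0)
  x = 5 and x + y = 5 → (5, 0)
  x + 3y = 14 and x + y = 5 → (0.5, 4.5)
  x + 3y = 14 and x = 0 → (0, 4.667)

Vertices: (0, 0), (5, 0), (0.5, 4.5), (0, 4.667)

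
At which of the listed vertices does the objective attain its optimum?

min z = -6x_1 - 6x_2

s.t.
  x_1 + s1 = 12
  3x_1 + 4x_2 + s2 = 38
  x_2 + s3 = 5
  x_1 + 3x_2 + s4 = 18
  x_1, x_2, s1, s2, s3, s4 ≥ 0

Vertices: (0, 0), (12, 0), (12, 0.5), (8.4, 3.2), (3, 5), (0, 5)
Evaluating z = -6x_1 - 6x_2 at each vertex:
  (0, 0): z = 0
  (12, 0): z = -72
  (12, 0.5): z = -75
  (8.4, 3.2): z = -69.6
  (3, 5): z = -48
  (0, 5): z = -30

The smallest value is z = -75, attained at (12, 0.5).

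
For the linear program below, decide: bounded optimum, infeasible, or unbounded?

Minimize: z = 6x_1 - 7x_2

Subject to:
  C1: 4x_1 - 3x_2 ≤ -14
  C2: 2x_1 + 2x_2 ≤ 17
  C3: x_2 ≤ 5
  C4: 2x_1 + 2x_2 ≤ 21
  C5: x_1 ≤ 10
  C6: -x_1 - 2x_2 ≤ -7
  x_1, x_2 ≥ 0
The point (0, 5) satisfies every constraint, so the LP is feasible; the constraints give x_1 ≤ 10 and x_2 ≤ 5, which with x_1, x_2 ≥ 0 keep the feasible region inside a bounded box. A feasible, bounded LP attains a finite optimum at a vertex.

Evaluating z = 6x_1 - 7x_2 at each vertex:
  (0, 4.667): z = -32.67
  (0.25, 5): z = -33.5
  (0, 5): z = -35

The LP has an optimal solution: (0, 5) with z = -35.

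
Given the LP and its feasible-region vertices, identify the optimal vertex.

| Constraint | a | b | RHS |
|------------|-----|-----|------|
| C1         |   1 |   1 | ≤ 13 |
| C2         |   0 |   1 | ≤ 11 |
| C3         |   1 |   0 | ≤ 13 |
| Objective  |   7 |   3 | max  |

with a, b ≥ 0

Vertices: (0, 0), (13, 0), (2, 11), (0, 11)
Evaluating z = 7a + 3b at each vertex:
  (0, 0): z = 0
  (13, 0): z = 91
  (2, 11): z = 47
  (0, 11): z = 33

The largest value is z = 91, attained at (13, 0).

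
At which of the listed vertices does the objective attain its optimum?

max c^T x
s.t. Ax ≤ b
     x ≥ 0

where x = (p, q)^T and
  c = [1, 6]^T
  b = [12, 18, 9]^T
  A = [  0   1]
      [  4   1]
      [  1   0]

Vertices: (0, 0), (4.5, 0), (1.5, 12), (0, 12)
(1.5, 12) with z = 73.5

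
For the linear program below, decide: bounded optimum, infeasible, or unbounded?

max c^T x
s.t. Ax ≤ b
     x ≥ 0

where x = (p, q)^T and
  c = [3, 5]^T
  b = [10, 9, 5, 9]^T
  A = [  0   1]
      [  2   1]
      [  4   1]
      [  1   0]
The point (0, 5) satisfies every constraint, so the LP is feasible; the constraints give p ≤ 9 and q ≤ 10, which with p, q ≥ 0 keep the feasible region inside a bounded box. A feasible, bounded LP attains a finite optimum at a vertex.

The LP has an optimal solution: (0, 5) with z = 25.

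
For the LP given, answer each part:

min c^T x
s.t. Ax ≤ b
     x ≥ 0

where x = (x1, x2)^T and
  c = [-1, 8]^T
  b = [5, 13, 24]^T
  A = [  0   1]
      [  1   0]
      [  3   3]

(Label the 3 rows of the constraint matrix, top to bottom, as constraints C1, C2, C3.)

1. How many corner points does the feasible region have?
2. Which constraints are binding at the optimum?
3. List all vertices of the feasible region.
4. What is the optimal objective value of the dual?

1. 4
2. C3, x2 ≥ 0
3. (0, 0), (8, 0), (3, 5), (0, 5)
4. -8 (by strong duality, equal to the primal optimum)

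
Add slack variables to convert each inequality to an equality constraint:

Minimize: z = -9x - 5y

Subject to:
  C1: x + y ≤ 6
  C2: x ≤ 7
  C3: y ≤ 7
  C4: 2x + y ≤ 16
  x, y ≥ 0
min z = -9x - 5y

s.t.
  x + y + s1 = 6
  x + s2 = 7
  y + s3 = 7
  2x + y + s4 = 16
  x, y, s1, s2, s3, s4 ≥ 0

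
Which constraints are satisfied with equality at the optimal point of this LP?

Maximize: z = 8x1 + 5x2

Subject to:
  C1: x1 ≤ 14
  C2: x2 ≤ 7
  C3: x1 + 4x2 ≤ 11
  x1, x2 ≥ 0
Optimal: x1 = 11, x2 = 0
Binding: C3, x2 ≥ 0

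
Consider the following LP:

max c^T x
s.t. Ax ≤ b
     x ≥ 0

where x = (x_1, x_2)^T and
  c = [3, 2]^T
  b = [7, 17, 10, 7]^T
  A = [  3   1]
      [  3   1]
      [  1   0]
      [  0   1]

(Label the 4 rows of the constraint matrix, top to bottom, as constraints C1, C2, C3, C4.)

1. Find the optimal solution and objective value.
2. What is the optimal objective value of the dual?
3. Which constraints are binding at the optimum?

1. x_1 = 0, x_2 = 7, z = 14
2. 14 (by strong duality, equal to the primal optimum)
3. C1, C4, x_1 ≥ 0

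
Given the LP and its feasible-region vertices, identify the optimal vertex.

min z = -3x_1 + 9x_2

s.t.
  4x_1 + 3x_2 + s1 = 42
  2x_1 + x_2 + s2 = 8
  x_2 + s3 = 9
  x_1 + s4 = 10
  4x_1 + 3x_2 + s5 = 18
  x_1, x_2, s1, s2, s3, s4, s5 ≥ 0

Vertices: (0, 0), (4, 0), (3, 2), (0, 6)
(4, 0) with z = -12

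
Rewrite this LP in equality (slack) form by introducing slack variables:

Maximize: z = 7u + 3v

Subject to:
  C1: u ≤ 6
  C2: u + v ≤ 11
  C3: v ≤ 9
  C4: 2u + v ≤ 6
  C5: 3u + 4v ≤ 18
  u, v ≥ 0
max z = 7u + 3v

s.t.
  u + s1 = 6
  u + v + s2 = 11
  v + s3 = 9
  2u + v + s4 = 6
  3u + 4v + s5 = 18
  u, v, s1, s2, s3, s4, s5 ≥ 0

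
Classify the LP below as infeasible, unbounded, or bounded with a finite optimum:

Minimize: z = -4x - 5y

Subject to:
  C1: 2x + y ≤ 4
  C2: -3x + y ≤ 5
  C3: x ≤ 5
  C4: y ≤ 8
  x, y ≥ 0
The point (0, 4) satisfies every constraint, so the LP is feasible; the constraints give x ≤ 5 and y ≤ 8, which with x, y ≥ 0 keep the feasible region inside a bounded box. A feasible, bounded LP attains a finite optimum at a vertex.

Bounded optimum: z* = -20 at (0, 4).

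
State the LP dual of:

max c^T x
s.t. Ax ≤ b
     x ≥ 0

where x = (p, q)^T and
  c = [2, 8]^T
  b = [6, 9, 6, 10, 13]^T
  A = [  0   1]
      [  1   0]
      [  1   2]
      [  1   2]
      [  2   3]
Minimize: z = 6y1 + 9y2 + 6y3 + 10y4 + 13y5

Subject to:
  C1: -y2 - y3 - y4 - 2y5 ≤ -2
  C2: -y1 - 2y3 - 2y4 - 3y5 ≤ -8
  y1, y2, y3, y4, y5 ≥ 0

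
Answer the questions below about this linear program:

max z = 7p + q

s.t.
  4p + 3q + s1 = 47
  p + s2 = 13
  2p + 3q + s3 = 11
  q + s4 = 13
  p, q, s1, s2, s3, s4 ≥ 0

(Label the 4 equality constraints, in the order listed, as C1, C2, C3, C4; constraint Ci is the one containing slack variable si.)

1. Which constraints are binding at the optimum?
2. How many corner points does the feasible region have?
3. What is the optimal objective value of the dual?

1. C3, q ≥ 0
2. 3
3. 38.5 (by strong duality, equal to the primal optimum)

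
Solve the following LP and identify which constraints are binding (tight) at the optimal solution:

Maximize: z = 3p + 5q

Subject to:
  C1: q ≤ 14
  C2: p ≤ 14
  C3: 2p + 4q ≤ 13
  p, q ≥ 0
Optimal: p = 6.5, q = 0
Slack at optimum:
  C1: slack = 14
  C2: slack = 7.5
  C3: slack = 0 (binding)
  p ≥ 0: p = 6.5
  q ≥ 0: q = 0 (binding)
Binding constraints: C3, q ≥ 0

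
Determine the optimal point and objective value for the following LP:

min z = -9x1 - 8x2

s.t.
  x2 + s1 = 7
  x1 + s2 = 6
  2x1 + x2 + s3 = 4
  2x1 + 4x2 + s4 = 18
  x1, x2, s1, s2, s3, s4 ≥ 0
Each vertex is the intersection of two constraint boundaries that also satisfies all remaining constraints:
  x1 = 0 and x2 = 0 → (0, 0)
  2x1 + x2 = 4 and x2 = 0 → (2, 0)
  2x1 + x2 = 4 and x1 = 0 → (0, 4)

Evaluating z = -9x1 - 8x2 at each vertex:
  (0, 0): z = 0
  (2, 0): z = -18
  (0, 4): z = -32

The minimum is at (0, 4) with z = -32.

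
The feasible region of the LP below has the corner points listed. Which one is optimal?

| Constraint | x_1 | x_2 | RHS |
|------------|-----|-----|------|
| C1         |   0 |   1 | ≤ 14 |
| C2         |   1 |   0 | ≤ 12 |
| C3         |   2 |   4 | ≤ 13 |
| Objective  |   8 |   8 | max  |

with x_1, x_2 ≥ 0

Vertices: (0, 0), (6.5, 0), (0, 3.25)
(6.5, 0) with z = 52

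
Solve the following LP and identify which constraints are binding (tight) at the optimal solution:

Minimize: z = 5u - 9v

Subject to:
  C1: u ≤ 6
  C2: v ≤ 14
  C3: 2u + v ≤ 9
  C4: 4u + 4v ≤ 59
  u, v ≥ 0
Optimal: u = 0, v = 9
Slack at optimum:
  C1: slack = 6
  C2: slack = 5
  C3: slack = 0 (binding)
  C4: slack = 23
  u ≥ 0: u = 0 (binding)
  v ≥ 0: v = 9
Binding constraints: C3, u ≥ 0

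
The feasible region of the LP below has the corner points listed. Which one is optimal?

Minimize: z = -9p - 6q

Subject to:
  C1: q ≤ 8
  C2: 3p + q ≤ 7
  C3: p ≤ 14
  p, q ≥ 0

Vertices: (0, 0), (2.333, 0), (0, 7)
Evaluating z = -9p - 6q at each vertex:
  (0, 0): z = 0
  (2.333, 0): z = -21
  (0, 7): z = -42

The smallest value is z = -42, attained at (0, 7).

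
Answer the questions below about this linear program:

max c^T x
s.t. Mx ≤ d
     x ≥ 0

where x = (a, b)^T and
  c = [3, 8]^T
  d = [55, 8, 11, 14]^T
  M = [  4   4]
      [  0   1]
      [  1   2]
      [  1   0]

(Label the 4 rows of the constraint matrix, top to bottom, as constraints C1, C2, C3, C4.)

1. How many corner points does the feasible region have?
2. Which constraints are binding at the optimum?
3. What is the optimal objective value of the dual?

1. 3
2. C3, a ≥ 0
3. 44 (by strong duality, equal to the primal optimum)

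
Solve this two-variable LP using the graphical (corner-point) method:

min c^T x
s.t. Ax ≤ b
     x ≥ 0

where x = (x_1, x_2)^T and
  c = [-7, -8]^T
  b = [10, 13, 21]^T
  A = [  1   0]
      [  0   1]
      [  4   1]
x_1 = 2, x_2 = 13, z = -118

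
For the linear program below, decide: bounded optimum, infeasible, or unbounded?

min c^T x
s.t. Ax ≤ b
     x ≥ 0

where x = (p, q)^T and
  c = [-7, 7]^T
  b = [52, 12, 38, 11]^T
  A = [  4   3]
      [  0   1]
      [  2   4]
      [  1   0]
The point (11, 0) satisfies every constraint, so the LP is feasible; the constraints give p ≤ 11 and q ≤ 12, which with p, q ≥ 0 keep the feasible region inside a bounded box. A feasible, bounded LP attains a finite optimum at a vertex.

Evaluating z = -7p + 7q at each vertex:
  (0, 0): z = 0
  (11, 0): z = -77
  (11, 2.667): z = -58.33
  (9.4, 4.8): z = -32.2
  (0, 9.5): z = 66.5

The LP has an optimal solution: (11, 0) with z = -77.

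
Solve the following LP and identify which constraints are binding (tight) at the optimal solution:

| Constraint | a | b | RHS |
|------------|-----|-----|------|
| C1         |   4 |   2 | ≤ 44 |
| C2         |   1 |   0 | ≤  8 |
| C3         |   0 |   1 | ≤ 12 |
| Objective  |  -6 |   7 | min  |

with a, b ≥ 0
Optimal: a = 8, b = 0
Slack at optimum:
  C1: slack = 12
  C2: slack = 0 (binding)
  C3: slack = 12
  a ≥ 0: a = 8
  b ≥ 0: b = 0 (binding)
Binding constraints: C2, b ≥ 0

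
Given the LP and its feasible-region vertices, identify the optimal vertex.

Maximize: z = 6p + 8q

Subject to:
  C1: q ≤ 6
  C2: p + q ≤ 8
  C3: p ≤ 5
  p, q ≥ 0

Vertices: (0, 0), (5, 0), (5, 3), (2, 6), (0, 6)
(2, 6) with z = 60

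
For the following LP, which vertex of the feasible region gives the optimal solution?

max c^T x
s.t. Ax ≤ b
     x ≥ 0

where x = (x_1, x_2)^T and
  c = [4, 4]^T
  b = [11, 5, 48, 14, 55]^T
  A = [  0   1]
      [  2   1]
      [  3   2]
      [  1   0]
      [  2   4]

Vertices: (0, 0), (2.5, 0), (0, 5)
Evaluating z = 4x_1 + 4x_2 at each vertex:
  (0, 0): z = 0
  (2.5, 0): z = 10
  (0, 5): z = 20

The largest value is z = 20, attained at (0, 5).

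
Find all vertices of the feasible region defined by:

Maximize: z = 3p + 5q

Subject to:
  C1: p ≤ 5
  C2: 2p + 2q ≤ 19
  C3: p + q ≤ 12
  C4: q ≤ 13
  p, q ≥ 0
Each vertex is the intersection of two constraint boundaries that also satisfies all remaining constraints:
  p = 0 and q = 0 → (0, 0)
  p = 5 and q = 0 → (5, 0)
  p = 5 and 2p + 2q = 19 → (5, 4.5)
  2p + 2q = 19 and p = 0 → (0, 9.5)

Vertices: (0, 0), (5, 0), (5, 4.5), (0, 9.5)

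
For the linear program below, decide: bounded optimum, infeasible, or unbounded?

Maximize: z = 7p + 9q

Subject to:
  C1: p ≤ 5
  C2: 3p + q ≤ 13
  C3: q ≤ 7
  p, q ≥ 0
The point (2, 7) satisfies every constraint, so the LP is feasible; the constraints give p ≤ 5 and q ≤ 7, which with p, q ≥ 0 keep the feasible region inside a bounded box. A feasible, bounded LP attains a finite optimum at a vertex.

Evaluating z = 7p + 9q at each vertex:
  (0, 0): z = 0
  (4.333, 0): z = 30.33
  (2, 7): z = 77
  (0, 7): z = 63

Bounded optimum: z* = 77 at (2, 7).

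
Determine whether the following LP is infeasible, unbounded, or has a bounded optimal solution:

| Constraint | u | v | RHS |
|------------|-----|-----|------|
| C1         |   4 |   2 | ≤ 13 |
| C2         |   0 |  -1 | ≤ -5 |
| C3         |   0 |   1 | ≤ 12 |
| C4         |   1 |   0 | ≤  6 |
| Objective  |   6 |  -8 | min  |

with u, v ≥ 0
The point (0, 6.5) satisfies every constraint, so the LP is feasible; the constraints give u ≤ 6 and v ≤ 12, which with u, v ≥ 0 keep the feasible region inside a bounded box. A feasible, bounded LP attains a finite optimum at a vertex.

Evaluating z = 6u - 8v at each vertex:
  (0, 5): z = -40
  (0.75, 5): z = -35.5
  (0, 6.5): z = -52

Feasible with finite optimum z* = -52 at (0, 6.5).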